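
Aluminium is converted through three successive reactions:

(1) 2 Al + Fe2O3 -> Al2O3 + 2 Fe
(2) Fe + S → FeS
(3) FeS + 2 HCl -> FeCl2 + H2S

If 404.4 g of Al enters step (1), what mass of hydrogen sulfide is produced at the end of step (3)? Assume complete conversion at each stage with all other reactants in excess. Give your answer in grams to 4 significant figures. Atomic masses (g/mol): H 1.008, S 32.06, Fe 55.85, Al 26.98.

510.8 g

M(Al) = 26.98 g/mol.
M(H2S) = 2(1.008) + 32.06 = 34.076 g/mol.
n(Al) = 404.4 / 26.98 = 14.989 mol.
Reaction (1): Al→Fe ratio 2:2 ⇒ n(Fe) = 14.989 mol.
Reaction (2): Fe→FeS ratio 1:1 ⇒ n(FeS) = 14.989 mol.
Reaction (3): FeS→H2S ratio 1:1 ⇒ n(H2S) = 14.989 mol.
Mass of H2S = 14.989 × 34.076 = 510.76 g.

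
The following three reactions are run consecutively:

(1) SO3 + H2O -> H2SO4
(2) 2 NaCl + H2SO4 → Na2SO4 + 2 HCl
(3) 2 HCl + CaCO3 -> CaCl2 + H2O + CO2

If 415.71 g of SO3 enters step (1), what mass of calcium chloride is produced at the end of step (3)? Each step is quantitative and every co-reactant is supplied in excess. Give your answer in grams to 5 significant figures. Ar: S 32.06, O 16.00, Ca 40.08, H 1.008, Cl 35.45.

576.26 g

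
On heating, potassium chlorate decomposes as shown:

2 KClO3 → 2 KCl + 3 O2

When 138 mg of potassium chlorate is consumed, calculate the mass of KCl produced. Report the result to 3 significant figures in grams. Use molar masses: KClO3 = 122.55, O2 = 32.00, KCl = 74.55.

0.0839 g

Convert: 138 mg = 0.1380 g.
n(KClO3) = 0.1380 g / 122.55 g/mol = 0.001126 mol.
From the equation the KClO3:KCl mole ratio is 2:2, so n(KCl) = 0.001126 × 2/2 = 0.001126 mol.
Mass of KCl = 0.001126 mol × 74.55 g/mol = 0.08395 g.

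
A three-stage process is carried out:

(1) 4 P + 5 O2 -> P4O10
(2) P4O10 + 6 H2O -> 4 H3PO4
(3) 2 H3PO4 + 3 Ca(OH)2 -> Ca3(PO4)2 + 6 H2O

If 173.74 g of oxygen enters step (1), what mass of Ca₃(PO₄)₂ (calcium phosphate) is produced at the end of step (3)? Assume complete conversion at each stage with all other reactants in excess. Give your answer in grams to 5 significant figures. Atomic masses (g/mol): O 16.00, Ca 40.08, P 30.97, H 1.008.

M(O2) = 2(16.00) = 32.00 g/mol.
M(Ca3(PO4)2) = 3(40.08) + 2(30.97) + 8(16.00) = 310.18 g/mol.
n(O2) = 173.74 / 32.00 = 5.42938 mol.
Reaction (1): O2→P4O10 ratio 5:1 ⇒ n(P4O10) = 1.08588 mol.
Reaction (2): P4O10→H3PO4 ratio 1:4 ⇒ n(H3PO4) = 4.34350 mol.
Reaction (3): H3PO4→Ca3(PO4)2 ratio 2:1 ⇒ n(Ca3(PO4)2) = 2.17175 mol.
Mass of Ca3(PO4)2 = 2.17175 × 310.18 = 673.633 g.

673.63 g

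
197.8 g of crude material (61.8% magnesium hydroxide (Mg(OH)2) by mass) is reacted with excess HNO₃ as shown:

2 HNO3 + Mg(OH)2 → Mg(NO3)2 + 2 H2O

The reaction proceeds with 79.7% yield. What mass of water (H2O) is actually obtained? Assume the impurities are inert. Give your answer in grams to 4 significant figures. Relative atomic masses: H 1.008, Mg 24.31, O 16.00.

60.19 g

Pure Mg(OH)2 available = 197.8 g × 0.618 = 122.24 g.
M(Mg(OH)2) = 24.31 + 2(16.00) + 2(1.008) = 58.326 g/mol.
M(H2O) = 2(1.008) + 16.00 = 18.016 g/mol.
n(Mg(OH)2) = 122.24 g / 58.326 g/mol = 2.0958 mol.
From the equation the Mg(OH)2:H2O mole ratio is 1:2, so n(H2O) = 2.0958 × 2/1 = 4.1916 mol.
Mass of H2O = 4.1916 mol × 18.016 g/mol = 75.516 g.
Actual mass collected = 75.516 g × 0.797 = 60.187 g.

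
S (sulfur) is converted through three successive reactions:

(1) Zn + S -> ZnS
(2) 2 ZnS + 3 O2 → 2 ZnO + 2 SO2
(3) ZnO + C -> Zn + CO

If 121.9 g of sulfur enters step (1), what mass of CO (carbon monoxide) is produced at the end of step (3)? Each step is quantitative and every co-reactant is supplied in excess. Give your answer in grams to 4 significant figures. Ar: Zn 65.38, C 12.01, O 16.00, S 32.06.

M(S) = 32.06 g/mol.
M(CO) = 12.01 + 16.00 = 28.01 g/mol.
n(S) = 121.9 / 32.06 = 3.8022 mol.
Reaction (1): S→ZnS ratio 1:1 ⇒ n(ZnS) = 3.8022 mol.
Reaction (2): ZnS→ZnO ratio 2:2 ⇒ n(ZnO) = 3.8022 mol.
Reaction (3): ZnO→CO ratio 1:1 ⇒ n(CO) = 3.8022 mol.
Mass of CO = 3.8022 × 28.01 = 106.50 g.

106.5 g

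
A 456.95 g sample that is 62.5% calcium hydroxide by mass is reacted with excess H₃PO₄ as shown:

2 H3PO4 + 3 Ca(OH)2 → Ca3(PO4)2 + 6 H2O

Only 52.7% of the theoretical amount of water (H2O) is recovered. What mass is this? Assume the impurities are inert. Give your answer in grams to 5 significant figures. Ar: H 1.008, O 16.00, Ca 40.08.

73.190 g

Pure Ca(OH)2 available = 456.95 g × 0.625 = 285.594 g.
M(Ca(OH)2) = 40.08 + 2(16.00) + 2(1.008) = 74.096 g/mol.
M(H2O) = 2(1.008) + 16.00 = 18.016 g/mol.
n(Ca(OH)2) = 285.594 g / 74.096 g/mol = 3.85437 mol.
From the equation the Ca(OH)2:H2O mole ratio is 3:6, so n(H2O) = 3.85437 × 6/3 = 7.70875 mol.
Mass of H2O = 7.70875 mol × 18.016 g/mol = 138.881 g.
Actual mass collected = 138.881 g × 0.527 = 73.1902 g.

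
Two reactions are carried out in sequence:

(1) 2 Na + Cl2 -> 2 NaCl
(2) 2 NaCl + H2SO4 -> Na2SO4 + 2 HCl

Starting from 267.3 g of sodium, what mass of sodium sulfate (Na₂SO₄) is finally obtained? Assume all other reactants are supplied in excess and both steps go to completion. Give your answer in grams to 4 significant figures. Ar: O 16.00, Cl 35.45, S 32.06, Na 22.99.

825.7 g

M(Na) = 22.99 g/mol.
M(Na2SO4) = 2(22.99) + 32.06 + 4(16.00) = 142.04 g/mol.
n(Na) = 267.30 / 22.99 = 11.627 mol.
Step 1 gives a 2:2 ratio of Na to NaCl, so n(NaCl) = 11.627 mol.
In step 2 the NaCl:Na2SO4 ratio is 2:1, so n(Na2SO4) = 5.8134 mol.
Mass of Na2SO4 = 5.8134 × 142.04 = 825.73 g.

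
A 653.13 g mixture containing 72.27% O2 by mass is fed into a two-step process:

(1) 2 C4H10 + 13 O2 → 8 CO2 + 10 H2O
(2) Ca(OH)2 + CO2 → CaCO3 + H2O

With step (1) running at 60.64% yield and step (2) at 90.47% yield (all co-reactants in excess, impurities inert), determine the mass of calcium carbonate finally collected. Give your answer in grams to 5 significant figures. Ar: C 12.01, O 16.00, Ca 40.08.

Pure O2 = 653.13 × 0.7227 = 472.017 g.
M(O2) = 2(16.00) = 32.00 g/mol.
M(CaCO3) = 40.08 + 12.01 + 3(16.00) = 100.09 g/mol.
n(O2) = 472.017 / 32.00 = 14.7505 mol.
Step 1 (O2:CO2 = 13:8): theoretical n(CO2) = 9.07725 mol; at 60.64% yield, n(CO2) = 5.50444 mol.
Step 2 (CO2:CaCO3 = 1:1): theoretical n(CaCO3) = 5.50444 mol, so theoretical mass = 5.50444 × 100.09 = 550.940 g.
At 90.47% yield, actual mass of CaCO3 = 550.940 × 0.9047 = 498.435 g.

498.44 g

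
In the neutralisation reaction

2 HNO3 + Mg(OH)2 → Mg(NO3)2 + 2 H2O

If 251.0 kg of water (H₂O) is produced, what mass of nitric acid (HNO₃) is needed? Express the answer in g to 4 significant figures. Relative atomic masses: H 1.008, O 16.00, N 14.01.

878000 g

M(H2O) = 2(1.008) + 16.00 = 18.016 g/mol.
M(HNO3) = 1.008 + 14.01 + 3(16.00) = 63.018 g/mol.
Convert: 251.0 kg = 251000 g.
n(H2O) = 251000 g / 18.016 g/mol = 13932 mol.
From the equation the H2O:HNO3 mole ratio is 2:2, so n(HNO3) = 13932 × 2/2 = 13932 mol.
Mass of HNO3 = 13932 mol × 63.018 g/mol = 877970 g.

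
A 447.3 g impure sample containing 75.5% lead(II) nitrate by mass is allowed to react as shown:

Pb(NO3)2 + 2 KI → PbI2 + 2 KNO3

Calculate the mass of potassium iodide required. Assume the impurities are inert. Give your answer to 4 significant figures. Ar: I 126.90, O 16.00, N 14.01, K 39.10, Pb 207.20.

Mass of pure Pb(NO3)2 = 447.3 g × 0.755 = 337.71 g.
M(Pb(NO3)2) = 207.20 + 2(14.01) + 6(16.00) = 331.22 g/mol.
M(KI) = 39.10 + 126.90 = 166.00 g/mol.
n(Pb(NO3)2) = 337.71 g / 331.22 g/mol = 1.0196 mol.
From the equation the Pb(NO3)2:KI mole ratio is 1:2, so n(KI) = 1.0196 × 2/1 = 2.0392 mol.
Mass of KI = 2.0392 mol × 166.00 g/mol = 338.51 g.

338.5 g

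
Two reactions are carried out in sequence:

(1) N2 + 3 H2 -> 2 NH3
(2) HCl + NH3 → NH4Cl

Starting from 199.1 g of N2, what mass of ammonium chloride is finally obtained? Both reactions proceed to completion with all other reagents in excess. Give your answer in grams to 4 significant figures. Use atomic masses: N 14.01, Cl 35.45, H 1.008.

760.2 g

M(N2) = 2(14.01) = 28.02 g/mol.
M(NH4Cl) = 14.01 + 4(1.008) + 35.45 = 53.492 g/mol.
n(N2) = 199.10 / 28.02 = 7.1056 mol.
Step 1 gives a 1:2 ratio of N2 to NH3, so n(NH3) = 14.211 mol.
In step 2 the NH3:NH4Cl ratio is 1:1, so n(NH4Cl) = 14.211 mol.
Mass of NH4Cl = 14.211 × 53.492 = 760.19 g.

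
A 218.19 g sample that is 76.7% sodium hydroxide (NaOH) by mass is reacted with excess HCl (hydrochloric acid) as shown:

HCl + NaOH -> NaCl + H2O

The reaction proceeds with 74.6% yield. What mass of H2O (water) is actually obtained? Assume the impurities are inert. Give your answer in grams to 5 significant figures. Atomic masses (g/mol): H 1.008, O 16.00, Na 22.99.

Pure NaOH available = 218.19 g × 0.767 = 167.352 g.
M(NaOH) = 22.99 + 16.00 + 1.008 = 39.998 g/mol.
M(H2O) = 2(1.008) + 16.00 = 18.016 g/mol.
n(NaOH) = 167.352 g / 39.998 g/mol = 4.18400 mol.
From the equation the NaOH:H2O mole ratio is 1:1, so n(H2O) = 4.18400 × 1/1 = 4.18400 mol.
Mass of H2O = 4.18400 mol × 18.016 g/mol = 75.3790 g.
Actual mass collected = 75.3790 g × 0.746 = 56.2327 g.

56.233 g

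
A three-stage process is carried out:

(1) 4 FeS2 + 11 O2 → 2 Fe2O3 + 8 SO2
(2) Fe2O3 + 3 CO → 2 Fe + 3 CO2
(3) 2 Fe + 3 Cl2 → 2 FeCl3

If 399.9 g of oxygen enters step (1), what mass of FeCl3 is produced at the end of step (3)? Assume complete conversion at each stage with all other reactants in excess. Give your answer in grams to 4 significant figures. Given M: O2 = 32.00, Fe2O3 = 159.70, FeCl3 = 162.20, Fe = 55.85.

737.1 g

n(O2) = 399.9 / 32.00 = 12.497 mol.
Reaction (1): O2→Fe2O3 ratio 11:2 ⇒ n(Fe2O3) = 2.2722 mol.
Reaction (2): Fe2O3→Fe ratio 1:2 ⇒ n(Fe) = 4.5443 mol.
Reaction (3): Fe→FeCl3 ratio 2:2 ⇒ n(FeCl3) = 4.5443 mol.
Mass of FeCl3 = 4.5443 × 162.20 = 737.09 g.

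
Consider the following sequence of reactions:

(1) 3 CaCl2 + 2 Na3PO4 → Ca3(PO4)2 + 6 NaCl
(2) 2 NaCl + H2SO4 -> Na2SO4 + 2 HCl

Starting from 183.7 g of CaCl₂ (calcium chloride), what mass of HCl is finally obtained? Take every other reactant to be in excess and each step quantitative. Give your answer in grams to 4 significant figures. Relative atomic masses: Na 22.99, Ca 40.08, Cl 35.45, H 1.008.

120.7 g

M(CaCl2) = 40.08 + 2(35.45) = 110.98 g/mol.
M(HCl) = 1.008 + 35.45 = 36.458 g/mol.
n(CaCl2) = 183.70 / 110.98 = 1.6553 mol.
Step 1 gives a 3:6 ratio of CaCl2 to NaCl, so n(NaCl) = 3.3105 mol.
In step 2 the NaCl:HCl ratio is 2:2, so n(HCl) = 3.3105 mol.
Mass of HCl = 3.3105 × 36.458 = 120.69 g.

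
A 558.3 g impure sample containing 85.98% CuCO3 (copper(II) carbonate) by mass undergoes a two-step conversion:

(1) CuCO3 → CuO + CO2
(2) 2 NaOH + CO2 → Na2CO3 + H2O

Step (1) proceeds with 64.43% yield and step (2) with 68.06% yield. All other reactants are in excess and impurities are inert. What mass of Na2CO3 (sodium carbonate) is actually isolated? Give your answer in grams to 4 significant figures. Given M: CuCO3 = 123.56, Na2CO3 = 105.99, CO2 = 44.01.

Pure CuCO3 = 558.3 × 0.8598 = 480.03 g.
n(CuCO3) = 480.03 / 123.56 = 3.8850 mol.
Step 1 (CuCO3:CO2 = 1:1): theoretical n(CO2) = 3.8850 mol; at 64.43% yield, n(CO2) = 2.5031 mol.
Step 2 (CO2:Na2CO3 = 1:1): theoretical n(Na2CO3) = 2.5031 mol, so theoretical mass = 2.5031 × 105.99 = 265.30 g.
At 68.06% yield, actual mass of Na2CO3 = 265.30 × 0.6806 = 180.56 g.

180.6 g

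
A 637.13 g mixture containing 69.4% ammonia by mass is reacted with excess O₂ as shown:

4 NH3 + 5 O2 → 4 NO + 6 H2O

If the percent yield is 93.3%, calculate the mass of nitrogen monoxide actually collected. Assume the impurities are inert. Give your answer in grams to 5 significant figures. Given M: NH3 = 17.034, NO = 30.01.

726.81 g

Pure NH3 available = 637.13 g × 0.694 = 442.168 g.
n(NH3) = 442.168 g / 17.034 g/mol = 25.9580 mol.
From the equation the NH3:NO mole ratio is 4:4, so n(NO) = 25.9580 × 4/4 = 25.9580 mol.
Mass of NO = 25.9580 mol × 30.01 g/mol = 778.999 g.
Actual mass collected = 778.999 g × 0.933 = 726.806 g.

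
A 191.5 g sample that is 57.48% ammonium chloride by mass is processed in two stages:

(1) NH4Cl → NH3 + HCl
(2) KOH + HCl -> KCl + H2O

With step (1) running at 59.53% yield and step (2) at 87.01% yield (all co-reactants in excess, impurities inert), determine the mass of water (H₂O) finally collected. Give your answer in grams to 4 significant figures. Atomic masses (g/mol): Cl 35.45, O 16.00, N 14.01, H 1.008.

19.20 g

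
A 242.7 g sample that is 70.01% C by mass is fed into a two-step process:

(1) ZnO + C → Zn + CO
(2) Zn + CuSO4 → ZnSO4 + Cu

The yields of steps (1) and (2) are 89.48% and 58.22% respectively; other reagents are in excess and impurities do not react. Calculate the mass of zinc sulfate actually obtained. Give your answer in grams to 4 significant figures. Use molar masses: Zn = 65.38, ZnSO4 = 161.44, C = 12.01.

1190 g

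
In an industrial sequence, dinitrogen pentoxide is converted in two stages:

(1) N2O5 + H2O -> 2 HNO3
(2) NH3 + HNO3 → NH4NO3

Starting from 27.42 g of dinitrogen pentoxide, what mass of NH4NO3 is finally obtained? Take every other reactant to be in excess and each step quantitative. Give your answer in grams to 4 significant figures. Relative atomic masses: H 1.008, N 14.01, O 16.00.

40.64 g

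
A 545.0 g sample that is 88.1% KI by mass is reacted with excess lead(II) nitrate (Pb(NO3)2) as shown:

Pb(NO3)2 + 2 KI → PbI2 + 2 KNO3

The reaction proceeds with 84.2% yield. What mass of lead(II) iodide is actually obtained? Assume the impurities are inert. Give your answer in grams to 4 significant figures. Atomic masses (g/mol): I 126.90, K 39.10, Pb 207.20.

Pure KI available = 545.0 g × 0.881 = 480.14 g.
M(KI) = 39.10 + 126.90 = 166.00 g/mol.
M(PbI2) = 207.20 + 2(126.90) = 461.00 g/mol.
n(KI) = 480.14 g / 166.00 g/mol = 2.8924 mol.
From the equation the KI:PbI2 mole ratio is 2:1, so n(PbI2) = 2.8924 × 1/2 = 1.4462 mol.
Mass of PbI2 = 1.4462 mol × 461.00 g/mol = 666.71 g.
Actual mass collected = 666.71 g × 0.842 = 561.37 g.

561.4 g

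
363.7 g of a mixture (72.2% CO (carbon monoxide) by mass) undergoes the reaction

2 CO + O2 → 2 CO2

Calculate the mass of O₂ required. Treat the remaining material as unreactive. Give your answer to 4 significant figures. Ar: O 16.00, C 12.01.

Mass of pure CO = 363.7 g × 0.722 = 262.59 g.
M(CO) = 12.01 + 16.00 = 28.01 g/mol.
M(O2) = 2(16.00) = 32.00 g/mol.
n(CO) = 262.59 g / 28.01 g/mol = 9.3749 mol.
From the equation the CO:O2 mole ratio is 2:1, so n(O2) = 9.3749 × 1/2 = 4.6875 mol.
Mass of O2 = 4.6875 mol × 32.00 g/mol = 150.00 g.

150.0 g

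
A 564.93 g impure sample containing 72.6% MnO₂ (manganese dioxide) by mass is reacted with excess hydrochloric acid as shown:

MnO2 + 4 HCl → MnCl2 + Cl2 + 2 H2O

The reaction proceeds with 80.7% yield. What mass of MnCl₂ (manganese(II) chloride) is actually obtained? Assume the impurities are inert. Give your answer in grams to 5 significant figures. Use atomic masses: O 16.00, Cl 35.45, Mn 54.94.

479.08 g

Pure MnO2 available = 564.93 g × 0.726 = 410.139 g.
M(MnO2) = 54.94 + 2(16.00) = 86.94 g/mol.
M(MnCl2) = 54.94 + 2(35.45) = 125.84 g/mol.
n(MnO2) = 410.139 g / 86.94 g/mol = 4.71750 mol.
From the equation the MnO2:MnCl2 mole ratio is 1:1, so n(MnCl2) = 4.71750 × 1/1 = 4.71750 mol.
Mass of MnCl2 = 4.71750 mol × 125.84 g/mol = 593.650 g.
Actual mass collected = 593.650 g × 0.807 = 479.075 g.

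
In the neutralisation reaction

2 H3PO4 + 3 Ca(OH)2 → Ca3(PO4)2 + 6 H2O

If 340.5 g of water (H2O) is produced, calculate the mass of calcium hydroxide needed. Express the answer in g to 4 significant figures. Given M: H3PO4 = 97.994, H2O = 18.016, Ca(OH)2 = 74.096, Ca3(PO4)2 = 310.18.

700.2 g

n(H2O) = 340.50 g / 18.016 g/mol = 18.900 mol.
From the equation the H2O:Ca(OH)2 mole ratio is 6:3, so n(Ca(OH)2) = 18.900 × 3/6 = 9.4499 mol.
Mass of Ca(OH)2 = 9.4499 mol × 74.096 g/mol = 700.20 g.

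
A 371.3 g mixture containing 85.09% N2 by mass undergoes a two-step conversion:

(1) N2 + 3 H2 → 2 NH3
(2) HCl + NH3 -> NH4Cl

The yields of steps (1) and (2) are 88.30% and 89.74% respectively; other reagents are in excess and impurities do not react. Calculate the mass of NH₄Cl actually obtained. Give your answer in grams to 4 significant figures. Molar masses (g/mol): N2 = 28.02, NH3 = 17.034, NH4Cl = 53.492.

Pure N2 = 371.3 × 0.8509 = 315.94 g.
n(N2) = 315.94 / 28.02 = 11.275 mol.
Step 1 (N2:NH3 = 1:2): theoretical n(NH3) = 22.551 mol; at 88.30% yield, n(NH3) = 19.913 mol.
Step 2 (NH3:NH4Cl = 1:1): theoretical n(NH4Cl) = 19.913 mol, so theoretical mass = 19.913 × 53.492 = 1065.2 g.
At 89.74% yield, actual mass of NH4Cl = 1065.2 × 0.8974 = 955.87 g.

955.9 g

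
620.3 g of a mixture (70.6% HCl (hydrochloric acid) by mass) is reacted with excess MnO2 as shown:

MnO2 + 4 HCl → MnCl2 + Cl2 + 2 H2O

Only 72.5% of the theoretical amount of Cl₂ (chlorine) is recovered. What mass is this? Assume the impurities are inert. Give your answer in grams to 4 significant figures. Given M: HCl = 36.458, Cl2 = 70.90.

154.4 g

Pure HCl available = 620.3 g × 0.706 = 437.93 g.
n(HCl) = 437.93 g / 36.458 g/mol = 12.012 mol.
From the equation the HCl:Cl2 mole ratio is 4:1, so n(Cl2) = 12.012 × 1/4 = 3.0030 mol.
Mass of Cl2 = 3.0030 mol × 70.90 g/mol = 212.91 g.
Actual mass collected = 212.91 g × 0.725 = 154.36 g.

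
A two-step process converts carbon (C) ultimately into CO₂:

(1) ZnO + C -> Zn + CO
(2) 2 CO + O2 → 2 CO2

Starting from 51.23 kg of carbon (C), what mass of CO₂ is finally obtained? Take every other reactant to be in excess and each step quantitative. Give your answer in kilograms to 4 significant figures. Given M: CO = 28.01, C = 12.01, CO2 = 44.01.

51.23 kg = 51230 g.
n(C) = 51230 / 12.01 = 4265.6 mol.
Step 1 gives a 1:1 ratio of C to CO, so n(CO) = 4265.6 mol.
In step 2 the CO:CO2 ratio is 2:2, so n(CO2) = 4265.6 mol.
Mass of CO2 = 4265.6 × 44.01 = 187730 g = 187.7 kg.

187.7 kg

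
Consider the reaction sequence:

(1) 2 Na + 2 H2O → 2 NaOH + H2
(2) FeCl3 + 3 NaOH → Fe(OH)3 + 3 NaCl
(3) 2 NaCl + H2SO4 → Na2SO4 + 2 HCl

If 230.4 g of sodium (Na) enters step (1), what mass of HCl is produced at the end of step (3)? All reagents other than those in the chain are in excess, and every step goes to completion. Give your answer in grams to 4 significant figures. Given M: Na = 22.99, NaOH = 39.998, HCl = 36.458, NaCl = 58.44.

n(Na) = 230.4 / 22.99 = 10.022 mol.
Reaction (1): Na→NaOH ratio 2:2 ⇒ n(NaOH) = 10.022 mol.
Reaction (2): NaOH→NaCl ratio 3:3 ⇒ n(NaCl) = 10.022 mol.
Reaction (3): NaCl→HCl ratio 2:2 ⇒ n(HCl) = 10.022 mol.
Mass of HCl = 10.022 × 36.458 = 365.37 g.

365.4 g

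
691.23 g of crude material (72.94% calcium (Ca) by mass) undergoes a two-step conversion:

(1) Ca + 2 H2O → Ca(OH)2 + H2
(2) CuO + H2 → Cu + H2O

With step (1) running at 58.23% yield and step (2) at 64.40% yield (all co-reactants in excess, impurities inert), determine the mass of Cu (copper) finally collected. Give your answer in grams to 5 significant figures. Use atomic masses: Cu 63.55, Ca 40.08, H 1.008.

299.78 g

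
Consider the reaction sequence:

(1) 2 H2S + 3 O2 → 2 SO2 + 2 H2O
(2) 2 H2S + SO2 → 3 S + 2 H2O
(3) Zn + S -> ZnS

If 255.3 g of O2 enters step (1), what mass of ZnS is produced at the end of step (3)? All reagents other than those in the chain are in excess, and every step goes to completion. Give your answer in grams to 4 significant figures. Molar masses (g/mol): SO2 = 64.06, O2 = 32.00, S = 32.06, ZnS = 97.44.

1555 g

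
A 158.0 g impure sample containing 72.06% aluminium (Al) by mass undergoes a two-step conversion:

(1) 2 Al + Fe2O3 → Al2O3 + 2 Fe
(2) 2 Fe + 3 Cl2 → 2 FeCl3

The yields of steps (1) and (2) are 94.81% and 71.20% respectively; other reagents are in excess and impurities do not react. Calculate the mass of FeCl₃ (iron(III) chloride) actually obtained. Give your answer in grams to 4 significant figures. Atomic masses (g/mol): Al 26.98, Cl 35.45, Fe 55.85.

Pure Al = 158.0 × 0.7206 = 113.85 g.
M(Al) = 26.98 g/mol.
M(FeCl3) = 55.85 + 3(35.45) = 162.20 g/mol.
n(Al) = 113.85 / 26.98 = 4.2200 mol.
Step 1 (Al:Fe = 2:2): theoretical n(Fe) = 4.2200 mol; at 94.81% yield, n(Fe) = 4.0010 mol.
Step 2 (Fe:FeCl3 = 2:2): theoretical n(FeCl3) = 4.0010 mol, so theoretical mass = 4.0010 × 162.20 = 648.95 g.
At 71.20% yield, actual mass of FeCl3 = 648.95 × 0.7120 = 462.06 g.

462.1 g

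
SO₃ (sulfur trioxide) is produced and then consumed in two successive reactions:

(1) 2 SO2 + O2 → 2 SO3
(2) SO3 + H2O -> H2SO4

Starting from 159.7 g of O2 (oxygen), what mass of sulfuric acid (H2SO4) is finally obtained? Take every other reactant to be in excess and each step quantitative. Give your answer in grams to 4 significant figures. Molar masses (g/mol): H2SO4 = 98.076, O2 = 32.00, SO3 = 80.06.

978.9 g

n(O2) = 159.70 / 32.00 = 4.9906 mol.
Step 1 gives a 1:2 ratio of O2 to SO3, so n(SO3) = 9.9812 mol.
In step 2 the SO3:H2SO4 ratio is 1:1, so n(H2SO4) = 9.9812 mol.
Mass of H2SO4 = 9.9812 × 98.076 = 978.92 g.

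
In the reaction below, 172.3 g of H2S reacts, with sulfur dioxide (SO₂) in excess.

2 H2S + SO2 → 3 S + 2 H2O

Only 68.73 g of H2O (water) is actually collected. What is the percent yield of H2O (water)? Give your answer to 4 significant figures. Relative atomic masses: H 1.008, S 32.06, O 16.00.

M(H2S) = 2(1.008) + 32.06 = 34.076 g/mol.
M(H2O) = 2(1.008) + 16.00 = 18.016 g/mol.
n(H2S) = 172.30 g / 34.076 g/mol = 5.0563 mol.
From the equation the H2S:H2O mole ratio is 2:2, so n(H2O) = 5.0563 × 2/2 = 5.0563 mol.
Mass of H2O = 5.0563 mol × 18.016 g/mol = 91.095 g.
This is the theoretical yield. Percent yield = 68.73 g / 91.095 g × 100% = 75.449%.

75.45 %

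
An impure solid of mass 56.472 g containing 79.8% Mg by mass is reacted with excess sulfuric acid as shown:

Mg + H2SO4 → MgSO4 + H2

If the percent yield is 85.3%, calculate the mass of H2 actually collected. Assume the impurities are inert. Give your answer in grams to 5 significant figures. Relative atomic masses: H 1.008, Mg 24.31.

3.1878 g

Pure Mg available = 56.472 g × 0.798 = 45.0647 g.
M(Mg) = 24.31 g/mol.
M(H2) = 2(1.008) = 2.016 g/mol.
n(Mg) = 45.0647 g / 24.31 g/mol = 1.85375 mol.
From the equation the Mg:H2 mole ratio is 1:1, so n(H2) = 1.85375 × 1/1 = 1.85375 mol.
Mass of H2 = 1.85375 mol × 2.016 g/mol = 3.73716 g.
Actual mass collected = 3.73716 g × 0.853 = 3.18780 g.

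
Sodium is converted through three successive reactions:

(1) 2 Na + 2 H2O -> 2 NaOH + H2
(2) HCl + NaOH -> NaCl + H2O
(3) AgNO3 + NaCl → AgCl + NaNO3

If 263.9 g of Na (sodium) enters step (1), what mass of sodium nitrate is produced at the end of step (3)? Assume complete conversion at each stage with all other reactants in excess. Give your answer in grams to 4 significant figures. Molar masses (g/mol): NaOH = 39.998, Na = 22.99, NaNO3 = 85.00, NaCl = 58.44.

975.7 g

n(Na) = 263.9 / 22.99 = 11.479 mol.
Reaction (1): Na→NaOH ratio 2:2 ⇒ n(NaOH) = 11.479 mol.
Reaction (2): NaOH→NaCl ratio 1:1 ⇒ n(NaCl) = 11.479 mol.
Reaction (3): NaCl→NaNO3 ratio 1:1 ⇒ n(NaNO3) = 11.479 mol.
Mass of NaNO3 = 11.479 × 85.00 = 975.71 g.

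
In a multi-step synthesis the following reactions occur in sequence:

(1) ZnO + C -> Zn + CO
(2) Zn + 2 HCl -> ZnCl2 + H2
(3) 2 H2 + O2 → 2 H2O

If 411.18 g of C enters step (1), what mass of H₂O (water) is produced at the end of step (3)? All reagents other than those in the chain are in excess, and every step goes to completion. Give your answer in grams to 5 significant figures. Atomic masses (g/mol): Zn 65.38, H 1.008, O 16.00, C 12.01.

616.80 g

M(C) = 12.01 g/mol.
M(H2O) = 2(1.008) + 16.00 = 18.016 g/mol.
n(C) = 411.18 / 12.01 = 34.2365 mol.
Reaction (1): C→Zn ratio 1:1 ⇒ n(Zn) = 34.2365 mol.
Reaction (2): Zn→H2 ratio 1:1 ⇒ n(H2) = 34.2365 mol.
Reaction (3): H2→H2O ratio 2:2 ⇒ n(H2O) = 34.2365 mol.
Mass of H2O = 34.2365 × 18.016 = 616.804 g.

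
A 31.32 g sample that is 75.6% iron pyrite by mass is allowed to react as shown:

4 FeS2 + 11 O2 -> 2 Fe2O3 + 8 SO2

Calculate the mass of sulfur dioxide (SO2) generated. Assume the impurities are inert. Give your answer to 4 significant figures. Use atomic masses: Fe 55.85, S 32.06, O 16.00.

25.29 g

Mass of pure FeS2 = 31.32 g × 0.756 = 23.678 g.
M(FeS2) = 55.85 + 2(32.06) = 119.97 g/mol.
M(SO2) = 32.06 + 2(16.00) = 64.06 g/mol.
n(FeS2) = 23.678 g / 119.97 g/mol = 0.19737 mol.
From the equation the FeS2:SO2 mole ratio is 4:8, so n(SO2) = 0.19737 × 8/4 = 0.39473 mol.
Mass of SO2 = 0.39473 mol × 64.06 g/mol = 25.286 g.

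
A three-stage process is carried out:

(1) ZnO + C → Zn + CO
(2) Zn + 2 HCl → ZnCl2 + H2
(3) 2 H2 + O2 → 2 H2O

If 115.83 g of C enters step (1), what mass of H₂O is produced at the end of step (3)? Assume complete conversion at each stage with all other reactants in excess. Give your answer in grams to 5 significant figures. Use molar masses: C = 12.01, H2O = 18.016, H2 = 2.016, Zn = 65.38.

173.75 g

n(C) = 115.83 / 12.01 = 9.64446 mol.
Reaction (1): C→Zn ratio 1:1 ⇒ n(Zn) = 9.64446 mol.
Reaction (2): Zn→H2 ratio 1:1 ⇒ n(H2) = 9.64446 mol.
Reaction (3): H2→H2O ratio 2:2 ⇒ n(H2O) = 9.64446 mol.
Mass of H2O = 9.64446 × 18.016 = 173.755 g.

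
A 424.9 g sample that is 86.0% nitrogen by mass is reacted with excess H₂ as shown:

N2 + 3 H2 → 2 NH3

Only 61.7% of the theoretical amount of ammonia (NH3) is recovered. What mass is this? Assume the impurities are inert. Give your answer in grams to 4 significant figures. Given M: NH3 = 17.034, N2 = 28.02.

Pure N2 available = 424.9 g × 0.860 = 365.41 g.
n(N2) = 365.41 g / 28.02 g/mol = 13.041 mol.
From the equation the N2:NH3 mole ratio is 1:2, so n(NH3) = 13.041 × 2/1 = 26.082 mol.
Mass of NH3 = 26.082 mol × 17.034 g/mol = 444.29 g.
Actual mass collected = 444.29 g × 0.617 = 274.13 g.

274.1 g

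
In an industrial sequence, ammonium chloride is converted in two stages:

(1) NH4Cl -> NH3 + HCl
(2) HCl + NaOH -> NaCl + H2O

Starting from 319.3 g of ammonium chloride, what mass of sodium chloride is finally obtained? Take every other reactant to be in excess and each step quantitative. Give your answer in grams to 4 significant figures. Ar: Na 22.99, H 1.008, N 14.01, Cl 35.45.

348.8 g

M(NH4Cl) = 14.01 + 4(1.008) + 35.45 = 53.492 g/mol.
M(NaCl) = 22.99 + 35.45 = 58.44 g/mol.
n(NH4Cl) = 319.30 / 53.492 = 5.9691 mol.
Step 1 gives a 1:1 ratio of NH4Cl to HCl, so n(HCl) = 5.9691 mol.
In step 2 the HCl:NaCl ratio is 1:1, so n(NaCl) = 5.9691 mol.
Mass of NaCl = 5.9691 × 58.44 = 348.84 g.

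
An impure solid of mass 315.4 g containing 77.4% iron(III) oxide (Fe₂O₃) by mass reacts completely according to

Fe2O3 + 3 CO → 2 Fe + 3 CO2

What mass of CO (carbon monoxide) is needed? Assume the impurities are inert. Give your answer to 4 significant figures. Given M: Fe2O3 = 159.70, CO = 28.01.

Mass of pure Fe2O3 = 315.4 g × 0.774 = 244.12 g.
n(Fe2O3) = 244.12 g / 159.70 g/mol = 1.5286 mol.
From the equation the Fe2O3:CO mole ratio is 1:3, so n(CO) = 1.5286 × 3/1 = 4.5858 mol.
Mass of CO = 4.5858 mol × 28.01 g/mol = 128.45 g.

128.4 g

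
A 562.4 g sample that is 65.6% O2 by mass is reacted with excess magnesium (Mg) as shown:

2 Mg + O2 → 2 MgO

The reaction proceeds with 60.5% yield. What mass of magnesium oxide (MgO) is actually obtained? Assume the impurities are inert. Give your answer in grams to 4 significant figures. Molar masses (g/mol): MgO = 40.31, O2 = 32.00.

Pure O2 available = 562.4 g × 0.656 = 368.93 g.
n(O2) = 368.93 g / 32.00 g/mol = 11.529 mol.
From the equation the O2:MgO mole ratio is 1:2, so n(MgO) = 11.529 × 2/1 = 23.058 mol.
Mass of MgO = 23.058 mol × 40.31 g/mol = 929.48 g.
Actual mass collected = 929.48 g × 0.605 = 562.34 g.

562.3 g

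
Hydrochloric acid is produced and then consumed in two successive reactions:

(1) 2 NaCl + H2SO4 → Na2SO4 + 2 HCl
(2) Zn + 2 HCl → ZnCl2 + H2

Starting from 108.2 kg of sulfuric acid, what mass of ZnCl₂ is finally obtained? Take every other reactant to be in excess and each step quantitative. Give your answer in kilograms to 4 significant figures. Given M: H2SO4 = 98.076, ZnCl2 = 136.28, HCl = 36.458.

108.2 kg = 108200 g.
n(H2SO4) = 108200 / 98.076 = 1103.2 mol.
Step 1 gives a 1:2 ratio of H2SO4 to HCl, so n(HCl) = 2206.5 mol.
In step 2 the HCl:ZnCl2 ratio is 2:1, so n(ZnCl2) = 1103.2 mol.
Mass of ZnCl2 = 1103.2 × 136.28 = 150350 g = 150.3 kg.

150.3 kg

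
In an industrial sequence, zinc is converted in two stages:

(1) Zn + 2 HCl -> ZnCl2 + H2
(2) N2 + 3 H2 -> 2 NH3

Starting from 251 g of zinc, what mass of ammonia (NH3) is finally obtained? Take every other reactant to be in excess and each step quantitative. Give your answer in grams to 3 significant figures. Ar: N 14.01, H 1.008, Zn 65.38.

43.6 g

M(Zn) = 65.38 g/mol.
M(NH3) = 14.01 + 3(1.008) = 17.034 g/mol.
n(Zn) = 251.0 / 65.38 = 3.839 mol.
Step 1 gives a 1:1 ratio of Zn to H2, so n(H2) = 3.839 mol.
In step 2 the H2:NH3 ratio is 3:2, so n(NH3) = 2.559 mol.
Mass of NH3 = 2.559 × 17.034 = 43.60 g.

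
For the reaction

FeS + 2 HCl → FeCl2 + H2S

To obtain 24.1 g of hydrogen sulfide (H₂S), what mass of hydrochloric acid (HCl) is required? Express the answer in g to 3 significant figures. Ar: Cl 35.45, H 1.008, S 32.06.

M(H2S) = 2(1.008) + 32.06 = 34.076 g/mol.
M(HCl) = 1.008 + 35.45 = 36.458 g/mol.
n(H2S) = 24.10 g / 34.076 g/mol = 0.7072 mol.
From the equation the H2S:HCl mole ratio is 1:2, so n(HCl) = 0.7072 × 2/1 = 1.414 mol.
Mass of HCl = 1.414 mol × 36.458 g/mol = 51.57 g.

51.6 g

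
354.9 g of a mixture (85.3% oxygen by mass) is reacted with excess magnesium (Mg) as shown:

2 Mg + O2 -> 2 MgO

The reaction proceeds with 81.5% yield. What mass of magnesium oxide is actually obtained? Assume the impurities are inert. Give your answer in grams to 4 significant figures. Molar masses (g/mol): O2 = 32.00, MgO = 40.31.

621.6 g

Pure O2 available = 354.9 g × 0.853 = 302.73 g.
n(O2) = 302.73 g / 32.00 g/mol = 9.4603 mol.
From the equation the O2:MgO mole ratio is 1:2, so n(MgO) = 9.4603 × 2/1 = 18.921 mol.
Mass of MgO = 18.921 mol × 40.31 g/mol = 762.69 g.
Actual mass collected = 762.69 g × 0.815 = 621.59 g.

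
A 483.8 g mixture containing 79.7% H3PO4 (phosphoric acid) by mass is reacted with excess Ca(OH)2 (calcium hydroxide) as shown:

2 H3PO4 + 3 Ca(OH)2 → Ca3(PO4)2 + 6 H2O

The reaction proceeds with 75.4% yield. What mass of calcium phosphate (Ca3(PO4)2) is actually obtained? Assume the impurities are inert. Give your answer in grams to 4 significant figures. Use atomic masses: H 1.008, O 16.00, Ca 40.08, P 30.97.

Pure H3PO4 available = 483.8 g × 0.797 = 385.59 g.
M(H3PO4) = 3(1.008) + 30.97 + 4(16.00) = 97.994 g/mol.
M(Ca3(PO4)2) = 3(40.08) + 2(30.97) + 8(16.00) = 310.18 g/mol.
n(H3PO4) = 385.59 g / 97.994 g/mol = 3.9348 mol.
From the equation the H3PO4:Ca3(PO4)2 mole ratio is 2:1, so n(Ca3(PO4)2) = 3.9348 × 1/2 = 1.9674 mol.
Mass of Ca3(PO4)2 = 1.9674 mol × 310.18 g/mol = 610.25 g.
Actual mass collected = 610.25 g × 0.754 = 460.13 g.

460.1 g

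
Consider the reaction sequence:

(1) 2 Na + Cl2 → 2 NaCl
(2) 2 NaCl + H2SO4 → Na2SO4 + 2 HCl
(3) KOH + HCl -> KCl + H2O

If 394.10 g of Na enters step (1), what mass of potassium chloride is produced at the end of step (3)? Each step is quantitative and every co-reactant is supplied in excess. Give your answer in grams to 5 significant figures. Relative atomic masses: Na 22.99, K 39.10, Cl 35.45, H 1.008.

1278.0 g

M(Na) = 22.99 g/mol.
M(KCl) = 39.10 + 35.45 = 74.55 g/mol.
n(Na) = 394.10 / 22.99 = 17.1422 mol.
Reaction (1): Na→NaCl ratio 2:2 ⇒ n(NaCl) = 17.1422 mol.
Reaction (2): NaCl→HCl ratio 2:2 ⇒ n(HCl) = 17.1422 mol.
Reaction (3): HCl→KCl ratio 1:1 ⇒ n(KCl) = 17.1422 mol.
Mass of KCl = 17.1422 × 74.55 = 1277.95 g.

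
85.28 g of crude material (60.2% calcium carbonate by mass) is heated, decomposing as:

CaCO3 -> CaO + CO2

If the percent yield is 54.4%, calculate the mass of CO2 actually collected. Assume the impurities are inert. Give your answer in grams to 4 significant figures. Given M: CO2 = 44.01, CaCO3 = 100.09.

12.28 g

Pure CaCO3 available = 85.28 g × 0.602 = 51.339 g.
n(CaCO3) = 51.339 g / 100.09 g/mol = 0.51292 mol.
From the equation the CaCO3:CO2 mole ratio is 1:1, so n(CO2) = 0.51292 × 1/1 = 0.51292 mol.
Mass of CO2 = 0.51292 mol × 44.01 g/mol = 22.574 g.
Actual mass collected = 22.574 g × 0.544 = 12.280 g.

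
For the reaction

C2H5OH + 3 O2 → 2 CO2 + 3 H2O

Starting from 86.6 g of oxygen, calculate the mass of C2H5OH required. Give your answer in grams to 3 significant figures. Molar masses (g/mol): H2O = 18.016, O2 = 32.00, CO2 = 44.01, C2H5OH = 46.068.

41.6 g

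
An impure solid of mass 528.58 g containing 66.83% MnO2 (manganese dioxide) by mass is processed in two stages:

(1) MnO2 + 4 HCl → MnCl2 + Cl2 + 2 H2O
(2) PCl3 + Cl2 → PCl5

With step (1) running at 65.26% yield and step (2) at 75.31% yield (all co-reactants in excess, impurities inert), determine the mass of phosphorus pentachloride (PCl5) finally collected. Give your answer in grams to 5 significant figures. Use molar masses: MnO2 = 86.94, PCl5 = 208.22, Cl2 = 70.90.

415.80 g

Pure MnO2 = 528.58 × 0.6683 = 353.250 g.
n(MnO2) = 353.250 / 86.94 = 4.06315 mol.
Step 1 (MnO2:Cl2 = 1:1): theoretical n(Cl2) = 4.06315 mol; at 65.26% yield, n(Cl2) = 2.65161 mol.
Step 2 (Cl2:PCl5 = 1:1): theoretical n(PCl5) = 2.65161 mol, so theoretical mass = 2.65161 × 208.22 = 552.118 g.
At 75.31% yield, actual mass of PCl5 = 552.118 × 0.7531 = 415.800 g.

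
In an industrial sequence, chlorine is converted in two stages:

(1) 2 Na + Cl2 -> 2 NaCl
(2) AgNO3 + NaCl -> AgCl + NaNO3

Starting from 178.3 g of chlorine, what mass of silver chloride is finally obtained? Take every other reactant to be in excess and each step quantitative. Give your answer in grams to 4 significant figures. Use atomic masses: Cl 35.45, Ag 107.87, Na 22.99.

720.8 g

M(Cl2) = 2(35.45) = 70.90 g/mol.
M(AgCl) = 107.87 + 35.45 = 143.32 g/mol.
n(Cl2) = 178.30 / 70.90 = 2.5148 mol.
Step 1 gives a 1:2 ratio of Cl2 to NaCl, so n(NaCl) = 5.0296 mol.
In step 2 the NaCl:AgCl ratio is 1:1, so n(AgCl) = 5.0296 mol.
Mass of AgCl = 5.0296 × 143.32 = 720.85 g.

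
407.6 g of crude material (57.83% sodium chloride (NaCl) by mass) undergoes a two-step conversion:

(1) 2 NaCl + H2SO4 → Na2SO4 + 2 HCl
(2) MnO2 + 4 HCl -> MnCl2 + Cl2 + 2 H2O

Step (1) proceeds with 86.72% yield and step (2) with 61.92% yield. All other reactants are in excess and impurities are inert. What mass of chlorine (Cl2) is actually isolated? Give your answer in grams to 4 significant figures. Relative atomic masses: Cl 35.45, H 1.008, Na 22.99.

Pure NaCl = 407.6 × 0.5783 = 235.72 g.
M(NaCl) = 22.99 + 35.45 = 58.44 g/mol.
M(Cl2) = 2(35.45) = 70.90 g/mol.
n(NaCl) = 235.72 / 58.44 = 4.0335 mol.
Step 1 (NaCl:HCl = 2:2): theoretical n(HCl) = 4.0335 mol; at 86.72% yield, n(HCl) = 3.4978 mol.
Step 2 (HCl:Cl2 = 4:1): theoretical n(Cl2) = 0.87445 mol, so theoretical mass = 0.87445 × 70.90 = 61.999 g.
At 61.92% yield, actual mass of Cl2 = 61.999 × 0.6192 = 38.390 g.

38.39 g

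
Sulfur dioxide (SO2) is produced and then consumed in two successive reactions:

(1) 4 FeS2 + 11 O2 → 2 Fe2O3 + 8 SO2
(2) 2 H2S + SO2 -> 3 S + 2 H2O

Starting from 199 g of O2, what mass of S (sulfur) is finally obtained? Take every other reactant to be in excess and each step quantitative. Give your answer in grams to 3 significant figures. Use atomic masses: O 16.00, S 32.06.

M(O2) = 2(16.00) = 32.00 g/mol.
M(S) = 32.06 g/mol.
n(O2) = 199.0 / 32.00 = 6.219 mol.
Step 1 gives a 11:8 ratio of O2 to SO2, so n(SO2) = 4.523 mol.
In step 2 the SO2:S ratio is 1:3, so n(S) = 13.57 mol.
Mass of S = 13.57 × 32.06 = 435.0 g.

435 g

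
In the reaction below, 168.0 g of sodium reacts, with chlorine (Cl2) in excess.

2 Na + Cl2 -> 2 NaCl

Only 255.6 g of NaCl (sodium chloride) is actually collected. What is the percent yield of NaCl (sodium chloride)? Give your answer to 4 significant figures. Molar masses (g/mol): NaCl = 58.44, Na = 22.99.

n(Na) = 168.00 g / 22.99 g/mol = 7.3075 mol.
From the equation the Na:NaCl mole ratio is 2:2, so n(NaCl) = 7.3075 × 2/2 = 7.3075 mol.
Mass of NaCl = 7.3075 mol × 58.44 g/mol = 427.05 g.
This is the theoretical yield. Percent yield = 255.6 g / 427.05 g × 100% = 59.852%.

59.85 %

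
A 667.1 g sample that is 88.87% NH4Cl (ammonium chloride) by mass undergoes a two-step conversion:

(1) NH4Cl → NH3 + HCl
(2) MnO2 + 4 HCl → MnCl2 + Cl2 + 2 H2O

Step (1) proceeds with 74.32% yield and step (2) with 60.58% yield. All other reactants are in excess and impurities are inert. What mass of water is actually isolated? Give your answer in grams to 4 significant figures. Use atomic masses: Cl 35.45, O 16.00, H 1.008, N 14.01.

Pure NH4Cl = 667.1 × 0.8887 = 592.85 g.
M(NH4Cl) = 14.01 + 4(1.008) + 35.45 = 53.492 g/mol.
M(H2O) = 2(1.008) + 16.00 = 18.016 g/mol.
n(NH4Cl) = 592.85 / 53.492 = 11.083 mol.
Step 1 (NH4Cl:HCl = 1:1): theoretical n(HCl) = 11.083 mol; at 74.32% yield, n(HCl) = 8.2369 mol.
Step 2 (HCl:H2O = 4:2): theoretical n(H2O) = 4.1184 mol, so theoretical mass = 4.1184 × 18.016 = 74.198 g.
At 60.58% yield, actual mass of H2O = 74.198 × 0.6058 = 44.949 g.

44.95 g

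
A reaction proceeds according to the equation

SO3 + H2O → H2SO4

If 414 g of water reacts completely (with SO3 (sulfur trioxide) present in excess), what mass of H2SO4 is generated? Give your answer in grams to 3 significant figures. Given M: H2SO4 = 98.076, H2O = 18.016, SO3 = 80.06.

2250 g

n(H2O) = 414.0 g / 18.016 g/mol = 22.98 mol.
From the equation the H2O:H2SO4 mole ratio is 1:1, so n(H2SO4) = 22.98 × 1/1 = 22.98 mol.
Mass of H2SO4 = 22.98 mol × 98.076 g/mol = 2254 g.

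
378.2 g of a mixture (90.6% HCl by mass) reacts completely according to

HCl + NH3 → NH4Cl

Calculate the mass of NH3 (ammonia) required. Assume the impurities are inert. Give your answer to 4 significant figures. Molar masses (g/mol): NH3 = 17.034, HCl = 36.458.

160.1 g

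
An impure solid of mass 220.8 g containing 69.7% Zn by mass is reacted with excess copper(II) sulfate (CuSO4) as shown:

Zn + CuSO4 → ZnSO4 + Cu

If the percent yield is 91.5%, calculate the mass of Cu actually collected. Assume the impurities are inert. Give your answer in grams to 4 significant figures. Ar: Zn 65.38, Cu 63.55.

136.9 g

Pure Zn available = 220.8 g × 0.697 = 153.90 g.
M(Zn) = 65.38 g/mol.
M(Cu) = 63.55 g/mol.
n(Zn) = 153.90 g / 65.38 g/mol = 2.3539 mol.
From the equation the Zn:Cu mole ratio is 1:1, so n(Cu) = 2.3539 × 1/1 = 2.3539 mol.
Mass of Cu = 2.3539 mol × 63.55 g/mol = 149.59 g.
Actual mass collected = 149.59 g × 0.915 = 136.87 g.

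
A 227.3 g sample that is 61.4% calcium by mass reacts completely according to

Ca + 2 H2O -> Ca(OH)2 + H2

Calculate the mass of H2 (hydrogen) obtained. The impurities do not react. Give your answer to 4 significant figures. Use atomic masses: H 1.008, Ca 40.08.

Mass of pure Ca = 227.3 g × 0.614 = 139.56 g.
M(Ca) = 40.08 g/mol.
M(H2) = 2(1.008) = 2.016 g/mol.
n(Ca) = 139.56 g / 40.08 g/mol = 3.4821 mol.
From the equation the Ca:H2 mole ratio is 1:1, so n(H2) = 3.4821 × 1/1 = 3.4821 mol.
Mass of H2 = 3.4821 mol × 2.016 g/mol = 7.0199 g.

7.020 g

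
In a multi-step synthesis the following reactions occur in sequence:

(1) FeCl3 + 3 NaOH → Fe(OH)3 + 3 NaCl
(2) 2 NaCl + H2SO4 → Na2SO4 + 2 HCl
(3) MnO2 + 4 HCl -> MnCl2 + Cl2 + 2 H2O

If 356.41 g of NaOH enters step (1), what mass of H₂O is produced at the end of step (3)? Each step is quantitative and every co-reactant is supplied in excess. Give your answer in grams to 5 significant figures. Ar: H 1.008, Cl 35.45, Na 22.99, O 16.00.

80.268 g

M(NaOH) = 22.99 + 16.00 + 1.008 = 39.998 g/mol.
M(H2O) = 2(1.008) + 16.00 = 18.016 g/mol.
n(NaOH) = 356.41 / 39.998 = 8.91070 mol.
Reaction (1): NaOH→NaCl ratio 3:3 ⇒ n(NaCl) = 8.91070 mol.
Reaction (2): NaCl→HCl ratio 2:2 ⇒ n(HCl) = 8.91070 mol.
Reaction (3): HCl→H2O ratio 4:2 ⇒ n(H2O) = 4.45535 mol.
Mass of H2O = 4.45535 × 18.016 = 80.2675 g.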